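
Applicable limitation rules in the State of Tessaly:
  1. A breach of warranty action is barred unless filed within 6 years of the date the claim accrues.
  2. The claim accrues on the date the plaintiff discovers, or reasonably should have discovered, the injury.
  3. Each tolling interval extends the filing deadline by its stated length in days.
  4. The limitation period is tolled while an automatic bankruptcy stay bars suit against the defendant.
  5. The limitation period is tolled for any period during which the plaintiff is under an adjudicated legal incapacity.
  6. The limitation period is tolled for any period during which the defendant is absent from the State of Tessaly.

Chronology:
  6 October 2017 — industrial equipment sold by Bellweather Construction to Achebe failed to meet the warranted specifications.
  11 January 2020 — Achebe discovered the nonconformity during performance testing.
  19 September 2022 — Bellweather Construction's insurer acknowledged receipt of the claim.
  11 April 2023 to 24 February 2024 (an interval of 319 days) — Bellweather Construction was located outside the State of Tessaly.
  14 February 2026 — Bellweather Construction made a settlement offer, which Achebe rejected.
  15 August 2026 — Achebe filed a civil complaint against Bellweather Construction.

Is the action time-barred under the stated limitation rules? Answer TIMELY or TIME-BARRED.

Under the discovery rule, the claim accrued on 11 January 2020, when Achebe discovered the injury — not on the 6 October 2017 date of the underlying act.
Adding the 6 years base period to 11 January 2020 gives a deadline of 11 January 2026, before any tolling.
The defendant's absence from the jurisdiction from 11 April 2023 to 24 February 2024 tolled the period for 319 days, extending the deadline to 26 November 2026.
Nothing else in the chronology tolls or restarts the period.
The 15 August 2026 filing precedes the 26 November 2026 deadline; the claim is timely.

TIMELY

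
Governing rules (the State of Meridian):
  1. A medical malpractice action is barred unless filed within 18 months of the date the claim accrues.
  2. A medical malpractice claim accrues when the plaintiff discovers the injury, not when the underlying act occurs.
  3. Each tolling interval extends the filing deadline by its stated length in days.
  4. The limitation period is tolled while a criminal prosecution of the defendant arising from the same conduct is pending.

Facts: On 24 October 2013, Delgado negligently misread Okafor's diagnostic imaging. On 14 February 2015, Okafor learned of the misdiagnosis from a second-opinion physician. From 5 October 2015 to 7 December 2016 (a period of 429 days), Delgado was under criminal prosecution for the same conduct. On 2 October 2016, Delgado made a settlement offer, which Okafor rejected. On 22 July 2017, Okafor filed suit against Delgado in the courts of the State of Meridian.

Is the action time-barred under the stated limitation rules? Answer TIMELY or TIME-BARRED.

The claim did not accrue until Okafor discovered the injury on 14 February 2015; the 24 October 2013 act date does not start the clock under the stated rule.
18 months from 14 February 2015 is 14 August 2016.
Because the pending criminal prosecution ran from 5 October 2015 to 7 December 2016, the deadline is extended by 429 days to 17 October 2017.
Nothing else in the chronology tolls or restarts the period.
Filing on 22 July 2017 beat the 17 October 2017 deadline — the action is timely.

TIMELY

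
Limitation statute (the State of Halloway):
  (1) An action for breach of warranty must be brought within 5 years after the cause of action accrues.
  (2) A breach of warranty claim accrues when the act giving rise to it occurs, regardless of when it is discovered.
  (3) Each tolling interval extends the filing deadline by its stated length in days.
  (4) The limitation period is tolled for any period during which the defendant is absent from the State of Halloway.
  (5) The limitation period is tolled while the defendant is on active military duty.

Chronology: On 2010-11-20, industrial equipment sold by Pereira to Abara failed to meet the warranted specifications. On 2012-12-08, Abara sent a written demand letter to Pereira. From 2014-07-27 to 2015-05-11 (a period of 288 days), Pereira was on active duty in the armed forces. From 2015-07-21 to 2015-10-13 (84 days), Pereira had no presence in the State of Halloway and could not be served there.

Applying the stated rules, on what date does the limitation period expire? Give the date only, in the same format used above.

The claim accrued on 2010-11-20, when the wrongful act occurred.
Adding the 5 years base period to 2010-11-20 gives a deadline of 2015-11-20, before any tolling.
The period was tolled for 288 days by the defendant's active military service (2014-07-27 to 2015-05-11), pushing the deadline to 2016-09-03.
Because the defendant's absence from the jurisdiction ran from 2015-07-21 to 2015-10-13, the deadline is extended by 84 days to 2016-11-26.
The other events in the timeline have no effect on the limitation period under the stated rules.

2016-11-26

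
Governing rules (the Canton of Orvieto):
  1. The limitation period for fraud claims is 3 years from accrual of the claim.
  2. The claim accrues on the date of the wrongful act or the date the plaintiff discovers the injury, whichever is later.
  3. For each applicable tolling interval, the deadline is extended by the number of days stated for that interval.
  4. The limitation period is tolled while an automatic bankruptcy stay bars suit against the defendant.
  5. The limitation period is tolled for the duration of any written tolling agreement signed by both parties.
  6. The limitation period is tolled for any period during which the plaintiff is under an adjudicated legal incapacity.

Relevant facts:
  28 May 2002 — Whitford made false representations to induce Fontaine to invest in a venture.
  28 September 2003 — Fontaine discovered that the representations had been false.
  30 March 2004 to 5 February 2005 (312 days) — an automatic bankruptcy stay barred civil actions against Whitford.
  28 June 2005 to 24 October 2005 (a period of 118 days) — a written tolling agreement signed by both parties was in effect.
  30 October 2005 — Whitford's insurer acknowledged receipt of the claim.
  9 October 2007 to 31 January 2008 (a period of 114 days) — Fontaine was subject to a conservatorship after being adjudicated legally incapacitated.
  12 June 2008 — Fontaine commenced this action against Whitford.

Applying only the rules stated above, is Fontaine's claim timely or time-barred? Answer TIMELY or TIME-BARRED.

TIME-BARRED

Taking the later of the act (28 May 2002) and discovery (28 September 2003), the claim accrued on 28 September 2003.
The untolled deadline — 3 years after 28 September 2003 — is 28 September 2006.
The period was tolled for 312 days by the automatic bankruptcy stay (30 March 2004 to 5 February 2005), pushing the deadline to 6 August 2007.
Because the written tolling agreement ran from 28 June 2005 to 24 October 2005, the deadline is extended by 118 days to 2 December 2007.
Because the plaintiff's legal incapacity ran from 9 October 2007 to 31 January 2008, the deadline is extended by 114 days to 25 March 2008.
Nothing else in the chronology tolls or restarts the period.
The 12 June 2008 filing falls after the 25 March 2008 deadline; the claim is time-barred.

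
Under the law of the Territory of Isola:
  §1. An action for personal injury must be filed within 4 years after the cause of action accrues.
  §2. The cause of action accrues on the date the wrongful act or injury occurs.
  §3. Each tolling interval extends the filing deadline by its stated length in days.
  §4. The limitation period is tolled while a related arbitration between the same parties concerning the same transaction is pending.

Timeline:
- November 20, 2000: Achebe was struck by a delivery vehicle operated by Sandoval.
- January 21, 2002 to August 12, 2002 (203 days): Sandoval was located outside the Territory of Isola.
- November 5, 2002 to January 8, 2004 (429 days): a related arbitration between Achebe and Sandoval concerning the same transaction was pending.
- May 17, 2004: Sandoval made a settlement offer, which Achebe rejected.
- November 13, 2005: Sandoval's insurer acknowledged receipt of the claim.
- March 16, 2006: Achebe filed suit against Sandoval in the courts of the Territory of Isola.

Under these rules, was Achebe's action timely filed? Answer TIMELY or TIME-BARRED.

TIME-BARRED

The claim accrued on November 20, 2000, when the wrongful act occurred.
The untolled deadline — 4 years after November 20, 2000 — is November 20, 2004.
Because the pending related arbitration ran from November 5, 2002 to January 8, 2004, the deadline is extended by 429 days to January 23, 2006.
No stated provision tolls the period for the defendant's absence, so the interval from January 21, 2002 to August 12, 2002 has no effect on the deadline.
None of the other events listed affects the running of the period under the stated rules.
Achebe filed on March 16, 2006, after the January 23, 2006 deadline, so the action is time-barred.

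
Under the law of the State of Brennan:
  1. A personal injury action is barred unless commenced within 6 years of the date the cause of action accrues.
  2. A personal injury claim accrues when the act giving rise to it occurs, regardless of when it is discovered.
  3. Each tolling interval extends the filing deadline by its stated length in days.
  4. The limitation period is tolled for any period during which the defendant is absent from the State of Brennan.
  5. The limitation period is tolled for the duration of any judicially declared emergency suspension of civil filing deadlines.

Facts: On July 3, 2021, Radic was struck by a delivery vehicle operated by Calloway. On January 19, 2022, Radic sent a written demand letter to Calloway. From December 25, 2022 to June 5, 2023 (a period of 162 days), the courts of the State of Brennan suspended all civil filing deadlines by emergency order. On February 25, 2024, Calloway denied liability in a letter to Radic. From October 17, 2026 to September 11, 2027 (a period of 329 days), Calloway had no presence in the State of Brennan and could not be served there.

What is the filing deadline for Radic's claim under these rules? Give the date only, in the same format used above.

The limitation period began to run on July 3, 2021.
The untolled deadline — 6 years after July 3, 2021 — is July 3, 2027.
The emergency suspension of filing deadlines from December 25, 2022 to June 5, 2023 tolled the period for 162 days, extending the deadline to December 12, 2027.
Because the defendant's absence from the jurisdiction ran from October 17, 2026 to September 11, 2027, the deadline is extended by 329 days to November 5, 2028.
None of the other events listed affects the running of the period under the stated rules.

November 5, 2028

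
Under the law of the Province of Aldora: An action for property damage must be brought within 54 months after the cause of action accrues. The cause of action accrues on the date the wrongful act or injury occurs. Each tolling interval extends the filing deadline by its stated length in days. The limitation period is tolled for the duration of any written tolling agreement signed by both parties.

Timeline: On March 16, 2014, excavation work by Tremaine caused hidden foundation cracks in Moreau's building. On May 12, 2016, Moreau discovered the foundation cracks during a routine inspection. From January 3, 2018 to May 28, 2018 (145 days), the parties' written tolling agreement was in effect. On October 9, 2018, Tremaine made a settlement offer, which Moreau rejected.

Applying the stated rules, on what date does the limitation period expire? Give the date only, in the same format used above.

The claim accrued on March 16, 2014, when the wrongful act occurred; under the stated occurrence rule the May 12, 2016 discovery does not delay accrual.
Adding the 54 months base period to March 16, 2014 gives a deadline of September 16, 2018, before any tolling.
The period was tolled for 145 days by the written tolling agreement (January 3, 2018 to May 28, 2018), pushing the deadline to February 8, 2019.
Nothing else in the chronology tolls or restarts the period.

February 8, 2019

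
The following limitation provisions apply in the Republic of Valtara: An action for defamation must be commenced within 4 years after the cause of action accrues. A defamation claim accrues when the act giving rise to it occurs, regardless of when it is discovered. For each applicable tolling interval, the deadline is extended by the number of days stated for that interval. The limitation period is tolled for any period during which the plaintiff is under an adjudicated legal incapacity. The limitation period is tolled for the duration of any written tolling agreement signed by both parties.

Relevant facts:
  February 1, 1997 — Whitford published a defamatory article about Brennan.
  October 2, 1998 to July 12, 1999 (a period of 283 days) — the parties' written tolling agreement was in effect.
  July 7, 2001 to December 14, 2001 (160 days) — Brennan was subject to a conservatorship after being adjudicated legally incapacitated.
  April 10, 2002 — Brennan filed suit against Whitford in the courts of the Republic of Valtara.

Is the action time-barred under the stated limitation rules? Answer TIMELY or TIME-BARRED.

The claim accrued on February 1, 1997, when the wrongful act occurred.
4 years from February 1, 1997 is February 1, 2001.
Because the written tolling agreement ran from October 2, 1998 to July 12, 1999, the deadline is extended by 283 days to November 11, 2001.
The period was tolled for 160 days by the plaintiff's legal incapacity (July 7, 2001 to December 14, 2001), pushing the deadline to April 20, 2002.
The April 10, 2002 filing precedes the April 20, 2002 deadline; the claim is timely.

TIMELY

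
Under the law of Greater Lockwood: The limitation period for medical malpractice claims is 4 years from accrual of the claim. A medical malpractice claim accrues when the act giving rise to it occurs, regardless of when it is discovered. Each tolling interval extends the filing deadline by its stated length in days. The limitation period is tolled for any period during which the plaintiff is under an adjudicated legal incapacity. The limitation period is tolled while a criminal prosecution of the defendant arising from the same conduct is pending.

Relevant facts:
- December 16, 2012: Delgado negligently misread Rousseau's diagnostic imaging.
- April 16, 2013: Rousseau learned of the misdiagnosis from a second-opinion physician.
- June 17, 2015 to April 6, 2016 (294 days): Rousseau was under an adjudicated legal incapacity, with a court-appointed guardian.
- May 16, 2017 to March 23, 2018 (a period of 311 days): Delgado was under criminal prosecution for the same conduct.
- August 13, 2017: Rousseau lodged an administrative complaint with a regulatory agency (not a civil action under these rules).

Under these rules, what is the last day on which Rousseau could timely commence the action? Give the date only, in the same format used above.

Because the rule ties accrual to occurrence, the claim accrued on December 16, 2012, not on the April 16, 2013 discovery date.
4 years from December 16, 2012 is December 16, 2016.
Because the plaintiff's legal incapacity ran from June 17, 2015 to April 6, 2016, the deadline is extended by 294 days to October 6, 2017.
The pending criminal prosecution from May 16, 2017 to March 23, 2018 tolled the period for 311 days, extending the deadline to August 13, 2018.
The other events in the timeline have no effect on the limitation period under the stated rules.

August 13, 2018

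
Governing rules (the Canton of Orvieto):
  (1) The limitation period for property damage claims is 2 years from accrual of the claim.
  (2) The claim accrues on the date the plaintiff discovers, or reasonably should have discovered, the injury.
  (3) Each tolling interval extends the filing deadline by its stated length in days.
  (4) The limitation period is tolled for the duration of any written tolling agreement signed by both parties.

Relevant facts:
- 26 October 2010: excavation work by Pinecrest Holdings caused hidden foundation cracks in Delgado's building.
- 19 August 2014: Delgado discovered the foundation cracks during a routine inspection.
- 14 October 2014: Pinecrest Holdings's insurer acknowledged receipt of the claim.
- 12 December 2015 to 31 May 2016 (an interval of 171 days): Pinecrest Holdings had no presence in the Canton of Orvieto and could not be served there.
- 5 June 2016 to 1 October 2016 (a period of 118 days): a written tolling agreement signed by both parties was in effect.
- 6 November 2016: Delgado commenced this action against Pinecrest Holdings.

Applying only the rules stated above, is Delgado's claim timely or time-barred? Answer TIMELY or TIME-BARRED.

TIMELY

Under the discovery rule, the claim accrued on 19 August 2014, when Delgado discovered the injury — not on the 26 October 2010 date of the underlying act.
The untolled deadline — 2 years after 19 August 2014 — is 19 August 2016.
The period was tolled for 118 days by the written tolling agreement (5 June 2016 to 1 October 2016), pushing the deadline to 15 December 2016.
The defendant's absence from the jurisdiction from 12 December 2015 to 31 May 2016 does not toll the period, because no stated rule makes the defendant's absence a tolling event.
Nothing else in the chronology tolls or restarts the period.
Delgado filed on 6 November 2016, before the 15 December 2016 deadline, so the action is timely.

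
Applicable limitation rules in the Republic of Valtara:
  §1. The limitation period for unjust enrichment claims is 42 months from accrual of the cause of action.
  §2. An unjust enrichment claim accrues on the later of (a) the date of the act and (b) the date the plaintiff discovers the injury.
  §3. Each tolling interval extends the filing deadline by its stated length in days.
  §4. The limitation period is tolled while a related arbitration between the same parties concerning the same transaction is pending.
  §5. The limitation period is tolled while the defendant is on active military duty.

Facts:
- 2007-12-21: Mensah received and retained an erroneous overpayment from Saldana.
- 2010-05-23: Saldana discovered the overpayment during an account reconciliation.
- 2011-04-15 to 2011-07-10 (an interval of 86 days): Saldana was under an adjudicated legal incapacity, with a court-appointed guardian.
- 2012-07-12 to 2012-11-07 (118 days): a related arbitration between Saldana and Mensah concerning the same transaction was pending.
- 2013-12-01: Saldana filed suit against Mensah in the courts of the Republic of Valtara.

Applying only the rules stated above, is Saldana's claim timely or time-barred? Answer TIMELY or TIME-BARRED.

TIMELY

Taking the later of the act (2007-12-21) and discovery (2010-05-23), the claim accrued on 2010-05-23.
Adding the 42 months base period to 2010-05-23 gives a deadline of 2013-11-23, before any tolling.
The pending related arbitration from 2012-07-12 to 2012-11-07 tolled the period for 118 days, extending the deadline to 2014-03-21.
Although the plaintiff's incapacity ran from 2011-04-15 to 2011-07-10, the stated rules do not make that a tolling event, so it is disregarded.
The 2013-12-01 filing precedes the 2014-03-21 deadline; the claim is timely.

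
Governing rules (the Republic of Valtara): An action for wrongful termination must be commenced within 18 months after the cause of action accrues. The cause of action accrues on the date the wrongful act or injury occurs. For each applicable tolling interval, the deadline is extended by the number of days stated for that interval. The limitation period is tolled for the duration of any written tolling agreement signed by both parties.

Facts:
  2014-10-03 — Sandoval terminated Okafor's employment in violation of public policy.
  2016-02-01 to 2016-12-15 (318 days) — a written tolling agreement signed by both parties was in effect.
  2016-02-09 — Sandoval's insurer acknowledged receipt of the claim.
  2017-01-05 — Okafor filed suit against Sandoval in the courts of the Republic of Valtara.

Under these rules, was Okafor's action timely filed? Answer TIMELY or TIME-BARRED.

The cause of action accrued on 2014-10-03, the date of the act.
The untolled deadline — 18 months after 2014-10-03 — is 2016-04-03.
The period was tolled for 318 days by the written tolling agreement (2016-02-01 to 2016-12-15), pushing the deadline to 2017-02-15.
Nothing else in the chronology tolls or restarts the period.
Filing on 2017-01-05 beat the 2017-02-15 deadline — the action is timely.

TIMELY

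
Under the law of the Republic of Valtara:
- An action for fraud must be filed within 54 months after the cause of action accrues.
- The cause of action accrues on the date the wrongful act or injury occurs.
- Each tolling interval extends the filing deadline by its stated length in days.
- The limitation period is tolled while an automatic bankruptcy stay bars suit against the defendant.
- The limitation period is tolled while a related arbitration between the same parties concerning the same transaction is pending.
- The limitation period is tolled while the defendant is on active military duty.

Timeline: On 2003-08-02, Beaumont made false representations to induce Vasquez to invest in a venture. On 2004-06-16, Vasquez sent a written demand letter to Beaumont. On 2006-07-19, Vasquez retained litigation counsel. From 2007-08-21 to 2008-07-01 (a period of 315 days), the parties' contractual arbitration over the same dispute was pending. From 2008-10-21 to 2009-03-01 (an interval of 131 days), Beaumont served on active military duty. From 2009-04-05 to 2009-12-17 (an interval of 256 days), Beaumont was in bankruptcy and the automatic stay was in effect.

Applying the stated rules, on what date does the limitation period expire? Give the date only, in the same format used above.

The claim accrued on 2003-08-02, when the wrongful act occurred.
Adding the 54 months base period to 2003-08-02 gives a deadline of 2008-02-02, before any tolling.
Because the pending related arbitration ran from 2007-08-21 to 2008-07-01, the deadline is extended by 315 days to 2008-12-13.
The period was tolled for 131 days by the defendant's active military service (2008-10-21 to 2009-03-01), pushing the deadline to 2009-04-23.
Because the automatic bankruptcy stay ran from 2009-04-05 to 2009-12-17, the deadline is extended by 256 days to 2010-01-04.
None of the other events listed affects the running of the period under the stated rules.

2010-01-04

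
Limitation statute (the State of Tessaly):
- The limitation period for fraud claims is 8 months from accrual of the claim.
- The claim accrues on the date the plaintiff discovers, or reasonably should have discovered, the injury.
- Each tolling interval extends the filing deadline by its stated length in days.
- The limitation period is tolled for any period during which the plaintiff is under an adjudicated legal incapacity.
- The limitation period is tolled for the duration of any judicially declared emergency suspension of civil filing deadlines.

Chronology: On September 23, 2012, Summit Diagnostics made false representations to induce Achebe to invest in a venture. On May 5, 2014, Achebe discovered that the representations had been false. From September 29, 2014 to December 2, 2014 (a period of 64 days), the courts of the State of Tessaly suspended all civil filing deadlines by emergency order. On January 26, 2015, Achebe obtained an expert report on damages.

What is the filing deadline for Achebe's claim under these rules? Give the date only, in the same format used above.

Accrual is tied to discovery, so the period began on May 5, 2014 rather than on September 23, 2012 when the act occurred.
The untolled deadline — 8 months after May 5, 2014 — is January 5, 2015.
The emergency suspension of filing deadlines from September 29, 2014 to December 2, 2014 tolled the period for 64 days, extending the deadline to March 10, 2015.
The other events in the timeline have no effect on the limitation period under the stated rules.

March 10, 2015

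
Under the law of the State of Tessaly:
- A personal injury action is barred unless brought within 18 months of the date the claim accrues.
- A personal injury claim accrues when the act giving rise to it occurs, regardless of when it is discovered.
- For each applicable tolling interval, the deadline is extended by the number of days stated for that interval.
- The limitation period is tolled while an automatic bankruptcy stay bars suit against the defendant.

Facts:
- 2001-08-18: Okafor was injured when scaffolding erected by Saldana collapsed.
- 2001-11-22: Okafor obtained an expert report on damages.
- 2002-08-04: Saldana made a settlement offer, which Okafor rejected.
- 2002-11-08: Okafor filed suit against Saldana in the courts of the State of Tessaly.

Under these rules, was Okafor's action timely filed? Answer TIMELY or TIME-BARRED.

TIMELY

The limitation period began to run on 2001-08-18.
18 months from 2001-08-18 is 2003-02-18.
Nothing else in the chronology tolls or restarts the period.
Filing on 2002-11-08 beat the 2003-02-18 deadline — the action is timely.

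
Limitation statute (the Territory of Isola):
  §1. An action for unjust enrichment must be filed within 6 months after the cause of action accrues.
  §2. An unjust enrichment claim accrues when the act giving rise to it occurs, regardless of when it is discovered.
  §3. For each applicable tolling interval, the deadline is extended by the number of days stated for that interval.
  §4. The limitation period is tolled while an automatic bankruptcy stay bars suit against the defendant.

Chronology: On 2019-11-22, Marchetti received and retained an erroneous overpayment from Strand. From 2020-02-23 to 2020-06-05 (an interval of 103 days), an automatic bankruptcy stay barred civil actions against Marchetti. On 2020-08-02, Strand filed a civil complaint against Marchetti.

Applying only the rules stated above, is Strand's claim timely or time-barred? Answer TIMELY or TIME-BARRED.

TIMELY

The limitation period began to run on 2019-11-22.
Adding the 6 months base period to 2019-11-22 gives a deadline of 2020-05-22, before any tolling.
Because the automatic bankruptcy stay ran from 2020-02-23 to 2020-06-05, the deadline is extended by 103 days to 2020-09-02.
Strand filed on 2020-08-02, before the 2020-09-02 deadline, so the action is timely.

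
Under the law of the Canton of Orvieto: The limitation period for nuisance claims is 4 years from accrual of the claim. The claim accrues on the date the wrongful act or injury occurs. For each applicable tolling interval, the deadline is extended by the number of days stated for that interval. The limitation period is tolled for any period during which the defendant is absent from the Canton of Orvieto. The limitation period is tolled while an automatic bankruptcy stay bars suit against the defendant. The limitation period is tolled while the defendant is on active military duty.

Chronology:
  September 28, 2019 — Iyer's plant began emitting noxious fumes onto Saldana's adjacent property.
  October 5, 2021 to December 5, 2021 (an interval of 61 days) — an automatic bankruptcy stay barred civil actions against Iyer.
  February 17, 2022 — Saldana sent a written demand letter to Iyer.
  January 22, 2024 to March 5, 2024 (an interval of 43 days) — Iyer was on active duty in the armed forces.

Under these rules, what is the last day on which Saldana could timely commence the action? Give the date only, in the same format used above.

The claim accrued on September 28, 2019, the date of the act.
4 years from September 28, 2019 is September 28, 2023.
Because the automatic bankruptcy stay ran from October 5, 2021 to December 5, 2021, the deadline is extended by 61 days to November 28, 2023.
The defendant's active military service from January 22, 2024 to March 5, 2024 began after the period had already run on November 28, 2023, so it has no tolling effect.
None of the other events listed affects the running of the period under the stated rules.

November 28, 2023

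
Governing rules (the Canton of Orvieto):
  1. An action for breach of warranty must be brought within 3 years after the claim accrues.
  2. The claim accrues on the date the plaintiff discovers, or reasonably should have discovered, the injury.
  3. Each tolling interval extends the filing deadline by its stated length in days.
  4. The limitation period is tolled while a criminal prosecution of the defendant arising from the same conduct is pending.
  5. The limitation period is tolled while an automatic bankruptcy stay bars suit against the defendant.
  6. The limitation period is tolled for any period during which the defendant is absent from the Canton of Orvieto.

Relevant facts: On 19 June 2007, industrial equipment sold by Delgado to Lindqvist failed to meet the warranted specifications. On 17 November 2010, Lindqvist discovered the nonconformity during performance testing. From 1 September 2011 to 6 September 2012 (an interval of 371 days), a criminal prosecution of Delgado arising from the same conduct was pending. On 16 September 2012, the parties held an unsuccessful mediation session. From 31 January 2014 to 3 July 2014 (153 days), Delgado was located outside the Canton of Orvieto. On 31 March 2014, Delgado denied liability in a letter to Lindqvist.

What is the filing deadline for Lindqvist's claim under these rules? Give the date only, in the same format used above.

25 April 2015

Under the discovery rule, the claim accrued on 17 November 2010, when Lindqvist discovered the injury — not on the 19 June 2007 date of the underlying act.
Adding the 3 years base period to 17 November 2010 gives a deadline of 17 November 2013, before any tolling.
Because the pending criminal prosecution ran from 1 September 2011 to 6 September 2012, the deadline is extended by 371 days to 23 November 2014.
Because the defendant's absence from the jurisdiction ran from 31 January 2014 to 3 July 2014, the deadline is extended by 153 days to 25 April 2015.
None of the other events listed affects the running of the period under the stated rules.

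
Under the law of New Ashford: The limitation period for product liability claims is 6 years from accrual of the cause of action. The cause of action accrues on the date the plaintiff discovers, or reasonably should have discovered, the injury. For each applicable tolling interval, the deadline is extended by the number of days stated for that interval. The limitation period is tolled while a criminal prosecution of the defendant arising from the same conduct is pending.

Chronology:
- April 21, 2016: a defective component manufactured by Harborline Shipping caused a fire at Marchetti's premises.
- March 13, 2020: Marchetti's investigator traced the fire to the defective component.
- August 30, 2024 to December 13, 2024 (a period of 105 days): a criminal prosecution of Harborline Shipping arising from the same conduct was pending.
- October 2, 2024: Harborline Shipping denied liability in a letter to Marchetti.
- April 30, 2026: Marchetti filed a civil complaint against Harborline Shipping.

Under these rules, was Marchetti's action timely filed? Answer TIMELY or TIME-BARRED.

TIMELY

Under the discovery rule, the claim accrued on March 13, 2020, when Marchetti discovered the injury — not on the April 21, 2016 date of the underlying act.
The untolled deadline — 6 years after March 13, 2020 — is March 13, 2026.
The pending criminal prosecution from August 30, 2024 to December 13, 2024 tolled the period for 105 days, extending the deadline to June 26, 2026.
None of the other events listed affects the running of the period under the stated rules.
The April 30, 2026 filing precedes the June 26, 2026 deadline; the claim is timely.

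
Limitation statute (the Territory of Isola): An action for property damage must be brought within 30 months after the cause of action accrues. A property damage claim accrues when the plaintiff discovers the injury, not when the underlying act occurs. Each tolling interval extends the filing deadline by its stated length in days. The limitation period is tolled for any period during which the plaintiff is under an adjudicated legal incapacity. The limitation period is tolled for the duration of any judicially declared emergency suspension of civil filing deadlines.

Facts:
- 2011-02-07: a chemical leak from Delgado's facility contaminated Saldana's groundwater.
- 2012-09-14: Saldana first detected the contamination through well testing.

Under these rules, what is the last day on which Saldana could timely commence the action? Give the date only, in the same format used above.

2015-03-14

The claim did not accrue until Saldana discovered the injury on 2012-09-14; the 2011-02-07 act date does not start the clock under the stated rule.
Adding the 30 months base period to 2012-09-14 gives a deadline of 2015-03-14, before any tolling.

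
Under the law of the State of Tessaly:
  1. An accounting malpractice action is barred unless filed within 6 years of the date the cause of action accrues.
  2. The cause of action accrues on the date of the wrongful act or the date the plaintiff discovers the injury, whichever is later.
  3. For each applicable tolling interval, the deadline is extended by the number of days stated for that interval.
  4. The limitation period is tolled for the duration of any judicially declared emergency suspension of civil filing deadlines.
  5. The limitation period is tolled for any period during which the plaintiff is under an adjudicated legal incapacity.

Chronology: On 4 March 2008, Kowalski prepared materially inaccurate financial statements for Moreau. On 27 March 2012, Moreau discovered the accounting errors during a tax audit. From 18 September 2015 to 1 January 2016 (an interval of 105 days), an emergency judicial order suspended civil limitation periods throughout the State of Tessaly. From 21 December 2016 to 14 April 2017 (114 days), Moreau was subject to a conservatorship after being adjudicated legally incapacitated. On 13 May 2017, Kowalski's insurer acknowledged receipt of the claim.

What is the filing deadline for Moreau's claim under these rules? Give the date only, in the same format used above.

Taking the later of the act (4 March 2008) and discovery (27 March 2012), the claim accrued on 27 March 2012.
Adding the 6 years base period to 27 March 2012 gives a deadline of 27 March 2018, before any tolling.
The period was tolled for 105 days by the emergency suspension of filing deadlines (18 September 2015 to 1 January 2016), pushing the deadline to 10 July 2018.
The period was tolled for 114 days by the plaintiff's legal incapacity (21 December 2016 to 14 April 2017), pushing the deadline to 1 November 2018.
Nothing else in the chronology tolls or restarts the period.

1 November 2018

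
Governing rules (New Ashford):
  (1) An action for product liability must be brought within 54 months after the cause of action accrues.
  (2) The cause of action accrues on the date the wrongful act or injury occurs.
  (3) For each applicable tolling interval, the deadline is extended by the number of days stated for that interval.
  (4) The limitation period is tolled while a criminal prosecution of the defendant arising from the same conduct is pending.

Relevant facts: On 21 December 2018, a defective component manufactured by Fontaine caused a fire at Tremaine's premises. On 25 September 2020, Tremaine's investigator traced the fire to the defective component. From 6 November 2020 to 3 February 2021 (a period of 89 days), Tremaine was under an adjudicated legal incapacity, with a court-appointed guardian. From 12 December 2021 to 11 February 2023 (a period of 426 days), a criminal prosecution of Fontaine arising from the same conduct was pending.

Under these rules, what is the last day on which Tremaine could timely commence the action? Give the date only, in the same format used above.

20 August 2024

The claim accrued on 21 December 2018, when the wrongful act occurred; under the stated occurrence rule the 25 September 2020 discovery does not delay accrual.
The untolled deadline — 54 months after 21 December 2018 — is 21 June 2023.
The period was tolled for 426 days by the pending criminal prosecution (12 December 2021 to 11 February 2023), pushing the deadline to 20 August 2024.
Although the plaintiff's incapacity ran from 6 November 2020 to 3 February 2021, the stated rules do not make that a tolling event, so it is disregarded.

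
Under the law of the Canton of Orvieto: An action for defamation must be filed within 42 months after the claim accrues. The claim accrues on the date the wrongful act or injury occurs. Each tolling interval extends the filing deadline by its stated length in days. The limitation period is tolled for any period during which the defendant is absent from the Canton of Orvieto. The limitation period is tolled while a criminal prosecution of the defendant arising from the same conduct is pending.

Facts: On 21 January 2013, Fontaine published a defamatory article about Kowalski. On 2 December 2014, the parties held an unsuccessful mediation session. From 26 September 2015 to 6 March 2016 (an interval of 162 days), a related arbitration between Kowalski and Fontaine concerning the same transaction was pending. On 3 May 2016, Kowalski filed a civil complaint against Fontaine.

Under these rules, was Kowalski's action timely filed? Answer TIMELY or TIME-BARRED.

TIMELY

The claim accrued on 21 January 2013, the date of the act.
42 months from 21 January 2013 is 21 July 2016.
Although a pending arbitration ran from 26 September 2015 to 6 March 2016, the stated rules do not make that a tolling event, so it is disregarded.
None of the other events listed affects the running of the period under the stated rules.
Filing on 3 May 2016 beat the 21 July 2016 deadline — the action is timely.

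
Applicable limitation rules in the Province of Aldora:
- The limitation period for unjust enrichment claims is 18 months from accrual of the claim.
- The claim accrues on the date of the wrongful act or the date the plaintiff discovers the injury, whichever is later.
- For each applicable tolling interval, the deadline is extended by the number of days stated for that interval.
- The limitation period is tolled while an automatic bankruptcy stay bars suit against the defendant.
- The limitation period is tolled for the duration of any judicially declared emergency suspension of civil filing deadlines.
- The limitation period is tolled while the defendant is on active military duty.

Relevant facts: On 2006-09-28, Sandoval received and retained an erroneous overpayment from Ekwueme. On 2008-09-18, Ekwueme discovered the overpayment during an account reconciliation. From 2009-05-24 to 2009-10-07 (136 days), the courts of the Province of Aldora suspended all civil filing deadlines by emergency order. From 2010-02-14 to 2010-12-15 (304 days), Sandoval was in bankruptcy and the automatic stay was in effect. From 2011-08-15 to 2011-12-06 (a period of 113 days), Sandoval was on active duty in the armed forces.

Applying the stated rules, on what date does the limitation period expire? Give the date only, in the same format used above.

2011-06-01

The claim accrued on 2008-09-18 — the later of the 2006-09-28 act and the 2008-09-18 discovery.
18 months from 2008-09-18 is 2010-03-18.
The period was tolled for 136 days by the emergency suspension of filing deadlines (2009-05-24 to 2009-10-07), pushing the deadline to 2010-08-01.
The period was tolled for 304 days by the automatic bankruptcy stay (2010-02-14 to 2010-12-15), pushing the deadline to 2011-06-01.
By the time the defendant's active military service began on 2011-08-15, the limitation period had already expired on 2011-06-01; that interval cannot revive it.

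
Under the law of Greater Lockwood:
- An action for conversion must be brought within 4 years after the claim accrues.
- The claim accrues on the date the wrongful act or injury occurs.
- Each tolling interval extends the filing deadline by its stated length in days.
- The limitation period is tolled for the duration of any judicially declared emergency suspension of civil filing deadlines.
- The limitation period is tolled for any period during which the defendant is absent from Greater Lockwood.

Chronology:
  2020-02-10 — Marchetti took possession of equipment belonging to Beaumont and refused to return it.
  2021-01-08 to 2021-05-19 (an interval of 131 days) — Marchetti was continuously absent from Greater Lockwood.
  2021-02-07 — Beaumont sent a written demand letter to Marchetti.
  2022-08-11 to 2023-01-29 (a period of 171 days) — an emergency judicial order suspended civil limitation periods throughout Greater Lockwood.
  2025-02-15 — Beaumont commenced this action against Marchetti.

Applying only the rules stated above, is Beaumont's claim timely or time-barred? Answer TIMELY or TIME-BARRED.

TIME-BARRED

The claim accrued on 2020-02-10, the date of the act.
The untolled deadline — 4 years after 2020-02-10 — is 2024-02-10.
The defendant's absence from the jurisdiction from 2021-01-08 to 2021-05-19 tolled the period for 131 days, extending the deadline to 2024-06-20.
Because the emergency suspension of filing deadlines ran from 2022-08-11 to 2023-01-29, the deadline is extended by 171 days to 2024-12-08.
Nothing else in the chronology tolls or restarts the period.
Filing on 2025-02-15 missed the 2024-12-08 deadline — the action is time-barred.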